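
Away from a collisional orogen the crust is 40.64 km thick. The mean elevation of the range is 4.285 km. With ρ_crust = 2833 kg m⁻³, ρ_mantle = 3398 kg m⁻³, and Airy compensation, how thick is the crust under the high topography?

66.4 km

Root depth r = h ρ_c / (ρ_m − ρ_c) = 4.285 km × 2833 / 565 = 21.49 km.
Total thickness = T + h + r = 40.64 km + 4.285 km + 21.49 km = 66.4 km.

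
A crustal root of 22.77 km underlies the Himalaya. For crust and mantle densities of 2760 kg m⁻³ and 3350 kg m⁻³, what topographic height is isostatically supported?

By Archimedes' principle applied to the lithosphere: ρ_c h = (ρ_m − ρ_c) r.
h = r (ρ_m − ρ_c) / ρ_c = 22.77 km × (3350 − 2760) / 2760 = 4.87 km.

4.87 km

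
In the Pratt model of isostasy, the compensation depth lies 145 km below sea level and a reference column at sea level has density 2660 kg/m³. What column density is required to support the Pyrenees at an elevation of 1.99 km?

2620 kg/m³

Pratt balance: ρ_ref D = ρ (D + h).
ρ = ρ_ref D/(D + h) = 2660 × 145 km/(145 km + 1.99 km) = 2620 kg/m³.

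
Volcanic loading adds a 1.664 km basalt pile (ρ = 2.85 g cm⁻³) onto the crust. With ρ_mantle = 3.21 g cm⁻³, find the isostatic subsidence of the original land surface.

1.48 km

Subaerial loading: s = t ρ_load / ρ_m.
s = 1.664 km × 2.85/3.21 = 1.48 km.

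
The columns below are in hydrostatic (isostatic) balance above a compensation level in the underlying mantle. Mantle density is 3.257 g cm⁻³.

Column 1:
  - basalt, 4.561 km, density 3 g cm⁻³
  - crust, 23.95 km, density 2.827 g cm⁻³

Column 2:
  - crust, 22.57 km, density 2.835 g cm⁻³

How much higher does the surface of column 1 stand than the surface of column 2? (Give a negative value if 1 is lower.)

For any compensation level in the mantle, the mantle terms cancel and isostasy reduces to e = (Σt_1 − Σt_2) − (Σ(ρt)_1 − Σ(ρt)_2) / ρ_m.
Σt_1 = 28.511 km; Σt_2 = 22.57 km; Σ(ρt)_1 = 81.38965; Σ(ρt)_2 = 63.98595 (in km·g cm⁻³).
e = (28.511 − 22.57) − (81.38965 − 63.98595) / 3.257 = 0.598 km.

0.598 km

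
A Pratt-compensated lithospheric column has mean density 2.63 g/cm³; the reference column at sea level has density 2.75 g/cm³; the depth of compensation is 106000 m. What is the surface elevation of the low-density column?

ρ_ref D = ρ (D + h) → h = D (ρ_ref − ρ)/ρ.
h = 106000 m × (2.75 − 2.63)/2.63 = 4840 m.

4840 m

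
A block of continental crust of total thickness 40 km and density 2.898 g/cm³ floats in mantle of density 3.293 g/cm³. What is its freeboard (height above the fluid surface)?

4.8 km

Floating equilibrium: submerged depth d = t ρ_obj/ρ_fluid = 40 km × 2.898/3.293 = 35.2 km.
Freeboard = t − d = 40 km − 35.2 km = 4.8 km.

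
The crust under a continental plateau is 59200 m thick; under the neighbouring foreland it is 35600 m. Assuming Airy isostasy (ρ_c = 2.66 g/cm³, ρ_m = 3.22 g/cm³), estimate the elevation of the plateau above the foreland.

Excess crust Δ = 59200 m − 35600 m = 23600 m, split between elevation h and root r with h + r = Δ.
Airy balance ρ_c h = (ρ_m − ρ_c) r gives r = h ρ_c/(ρ_m − ρ_c), so h (1 + ρ_c/(ρ_m − ρ_c)) = Δ, i.e. h = Δ (ρ_m − ρ_c)/ρ_m.
h = 23600 m × 0.56/3.22 = 4100 m.

4100 m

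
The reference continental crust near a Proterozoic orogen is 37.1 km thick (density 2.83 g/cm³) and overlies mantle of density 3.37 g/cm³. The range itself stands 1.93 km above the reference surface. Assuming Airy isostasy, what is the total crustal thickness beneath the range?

Root depth r = h ρ_c / (ρ_m − ρ_c) = 1.93 km × 2.83 / 0.54 = 10.11 km.
Total thickness = T + h + r = 37.1 km + 1.93 km + 10.11 km = 49.1 km.

49.1 km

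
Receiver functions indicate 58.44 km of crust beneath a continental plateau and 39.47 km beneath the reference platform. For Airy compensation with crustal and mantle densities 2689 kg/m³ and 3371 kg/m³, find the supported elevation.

Excess crust Δ = 58.44 km − 39.47 km = 18.97 km, split between elevation h and root r with h + r = Δ.
Airy balance ρ_c h = (ρ_m − ρ_c) r gives r = h ρ_c/(ρ_m − ρ_c), so h (1 + ρ_c/(ρ_m − ρ_c)) = Δ, i.e. h = Δ (ρ_m − ρ_c)/ρ_m.
h = 18.97 km × 682/3371 = 3.84 km.

3.84 km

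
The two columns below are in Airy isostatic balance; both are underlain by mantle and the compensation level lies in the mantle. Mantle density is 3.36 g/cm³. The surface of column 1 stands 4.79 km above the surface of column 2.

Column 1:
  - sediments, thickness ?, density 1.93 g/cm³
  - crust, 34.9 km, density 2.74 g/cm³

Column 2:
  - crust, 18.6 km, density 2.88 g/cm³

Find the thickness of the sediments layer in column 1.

Take the compensation level at the base of the deeper column (depth z_c below the surface of column 1) and equate Σ ρ_i t_i down to z_c; mantle fills any gap and the z_c terms cancel.
Column 1: x×1.93 + 34.9×2.74 + (z_c − 34.9 − x)×3.36
Column 2: 4.79×0 + 18.6×2.88 + (z_c − 4.79 − 18.6)×3.36
The z_c×3.36 term appears on both sides and cancels. Collect the known terms of each column as K = Σ(ρt)_known − 3.36 × (depth of known layers): K_1 = 95.626 − 3.36×34.9 = −21.638; K_2 = 53.568 − 3.36×(4.79 + 18.6) = −25.0224.
Balance: K_1 − x×(3.36 − 1.93) = K_2, so x = (K_1 − K_2)/(3.36 − 1.93) = 3.3844/1.43 = 2.37 km.

2.37 km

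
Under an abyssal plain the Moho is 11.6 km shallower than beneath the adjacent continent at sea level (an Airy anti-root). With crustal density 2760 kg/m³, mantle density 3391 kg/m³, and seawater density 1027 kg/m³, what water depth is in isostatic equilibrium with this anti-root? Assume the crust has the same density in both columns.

4.22 km

Replacing a thickness d of crust by seawater at the top must be balanced by replacing crust with mantle at the base: d (ρ_c − ρ_w) = a (ρ_m − ρ_c).
d = a (ρ_m − ρ_c)/(ρ_c − ρ_w) = 11.6 km × 631/1733 = 4.22 km.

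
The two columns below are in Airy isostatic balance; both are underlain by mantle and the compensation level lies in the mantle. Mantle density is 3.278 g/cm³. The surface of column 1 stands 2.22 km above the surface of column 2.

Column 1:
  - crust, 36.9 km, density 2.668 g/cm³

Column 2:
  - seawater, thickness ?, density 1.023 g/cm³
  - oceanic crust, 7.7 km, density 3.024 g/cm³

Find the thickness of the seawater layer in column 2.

5.89 km

Take the compensation level at the base of the deeper column (depth z_c below the surface of column 1) and equate Σ ρ_i t_i down to z_c; mantle fills any gap and the z_c terms cancel.
Column 1: 36.9×2.668 + (z_c − 36.9)×3.278
Column 2: 2.22×0 + x×1.023 + 7.7×3.024 + (z_c − 2.22 − 7.7 − x)×3.278
The z_c×3.278 term appears on both sides and cancels. Collect the known terms of each column as K = Σ(ρt)_known − 3.278 × (depth of known layers): K_1 = 98.4492 − 3.278×36.9 = −22.509; K_2 = 23.2848 − 3.278×(2.22 + 7.7) = −9.23296.
Balance: K_1 = K_2 − x×(3.278 − 1.023), so x = (K_2 − K_1)/(3.278 − 1.023) = 13.276/2.255 = 5.89 km.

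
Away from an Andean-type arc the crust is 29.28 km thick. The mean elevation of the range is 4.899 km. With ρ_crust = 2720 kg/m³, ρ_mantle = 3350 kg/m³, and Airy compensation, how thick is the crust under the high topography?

55.3 km

Root depth r = h ρ_c / (ρ_m − ρ_c) = 4.899 km × 2720 / 630 = 21.15 km.
Total thickness = T + h + r = 29.28 km + 4.899 km + 21.15 km = 55.3 km.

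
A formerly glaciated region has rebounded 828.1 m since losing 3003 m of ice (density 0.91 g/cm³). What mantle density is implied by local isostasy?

ρ_m = ρ_ice t / u = 0.91 × 3003 m/828.1 m = 3.3 g/cm³.

3.3 g/cm³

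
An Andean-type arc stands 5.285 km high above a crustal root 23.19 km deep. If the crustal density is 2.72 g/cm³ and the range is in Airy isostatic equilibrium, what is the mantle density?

Airy balance: ρ_c h = (ρ_m − ρ_c) r → ρ_m = ρ_c (1 + h/r).
ρ_m = 2.72 × (1 + 5.285 km/23.19 km) = 3.34 g/cm³.

3.34 g/cm³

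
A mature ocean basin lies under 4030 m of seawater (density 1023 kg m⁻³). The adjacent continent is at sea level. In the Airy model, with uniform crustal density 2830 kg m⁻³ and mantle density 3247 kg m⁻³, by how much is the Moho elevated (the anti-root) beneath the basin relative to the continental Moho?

17500 m

In Airy isostatic equilibrium: replacing crust with seawater at the top is compensated by replacing crust with mantle at the base: d (ρ_c − ρ_w) = a (ρ_m − ρ_c).
a = d (ρ_c − ρ_w)/(ρ_m − ρ_c) = 4030 m × 1807/417 = 17500 m.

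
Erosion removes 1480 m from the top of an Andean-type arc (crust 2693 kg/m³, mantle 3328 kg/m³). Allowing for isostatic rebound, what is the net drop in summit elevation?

Rebound u = e ρ_c/ρ_m = 1480 m × 2693/3328 = 1198 m.
Net surface drop = e − u = 1480 m − 1198 m = e (ρ_m − ρ_c)/ρ_m = 282 m.

282 m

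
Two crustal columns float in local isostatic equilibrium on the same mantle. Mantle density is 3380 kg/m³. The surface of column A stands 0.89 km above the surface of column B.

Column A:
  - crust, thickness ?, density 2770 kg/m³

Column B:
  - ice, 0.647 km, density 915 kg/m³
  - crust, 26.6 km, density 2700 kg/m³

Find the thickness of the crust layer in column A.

37.2 km

Take the compensation level at the base of the deeper column (depth z_c below the surface of column A) and equate Σ ρ_i t_i down to z_c; mantle fills any gap and the z_c terms cancel.
Column A: x×2770 + (z_c − 0 − x)×3380
Column B: 0.89×0 + 0.647×915 + 26.6×2700 + (z_c − 0.89 − 27.247)×3380
The z_c×3380 term appears on both sides and cancels. Collect the known terms of each column as K = Σ(ρt)_known − 3380 × (depth of known layers): K_A = 0 − 3380×0 = 0; K_B = 72412.005 − 3380×(0.89 + 27.247) = −22691.055.
Balance: K_A − x×(3380 − 2770) = K_B, so x = (K_A − K_B)/(3380 − 2770) = 22691.1/610 = 37.2 km.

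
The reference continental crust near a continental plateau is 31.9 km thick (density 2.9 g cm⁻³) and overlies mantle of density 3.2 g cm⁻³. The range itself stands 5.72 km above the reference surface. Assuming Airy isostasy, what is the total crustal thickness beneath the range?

92.9 km

Root depth r = h ρ_c / (ρ_m − ρ_c) = 5.72 km × 2.9 / 0.3 = 55.29 km.
Total thickness = T + h + r = 31.9 km + 5.72 km + 55.29 km = 92.9 km.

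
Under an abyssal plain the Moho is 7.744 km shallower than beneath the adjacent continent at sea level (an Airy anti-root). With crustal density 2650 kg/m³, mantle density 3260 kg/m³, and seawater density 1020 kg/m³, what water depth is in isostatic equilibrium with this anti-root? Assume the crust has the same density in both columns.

2.9 km

Replacing a thickness d of crust by seawater at the top must be balanced by replacing crust with mantle at the base: d (ρ_c − ρ_w) = a (ρ_m − ρ_c).
d = a (ρ_m − ρ_c)/(ρ_c − ρ_w) = 7.744 km × 610/1630 = 2.9 km.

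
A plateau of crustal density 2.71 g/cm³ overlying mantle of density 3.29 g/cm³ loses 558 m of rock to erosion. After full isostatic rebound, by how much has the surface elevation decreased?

Rebound u = e ρ_c/ρ_m = 558 m × 2.71/3.29 = 459.6 m.
Net surface drop = e − u = 558 m − 459.6 m = e (ρ_m − ρ_c)/ρ_m = 98.4 m.

98.4 m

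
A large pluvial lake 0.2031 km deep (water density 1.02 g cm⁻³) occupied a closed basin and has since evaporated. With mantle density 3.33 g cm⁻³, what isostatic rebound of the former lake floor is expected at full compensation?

u = d ρ_w/ρ_m = 0.2031 km × 1.02/3.33 = 0.0622 km.

0.0622 km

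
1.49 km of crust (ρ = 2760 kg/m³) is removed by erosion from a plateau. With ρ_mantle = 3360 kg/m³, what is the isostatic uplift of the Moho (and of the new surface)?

Unloading: uplift u = e ρ_c/ρ_m = 1.49 km × 2760/3360 = 1.22 km.

1.22 km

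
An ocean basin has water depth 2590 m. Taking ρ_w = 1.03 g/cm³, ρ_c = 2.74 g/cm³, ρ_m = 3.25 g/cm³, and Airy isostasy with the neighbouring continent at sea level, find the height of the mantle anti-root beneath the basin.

Equating mass per unit area of the two columns: replacing crust with seawater at the top is compensated by replacing crust with mantle at the base: d (ρ_c − ρ_w) = a (ρ_m − ρ_c).
a = d (ρ_c − ρ_w)/(ρ_m − ρ_c) = 2590 m × 1.71/0.51 = 8680 m.

8680 m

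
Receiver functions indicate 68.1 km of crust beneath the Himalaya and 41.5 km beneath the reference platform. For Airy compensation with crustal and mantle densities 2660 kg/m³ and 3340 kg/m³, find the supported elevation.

5.42 km

Excess crust Δ = 68.1 km − 41.5 km = 26.6 km, split between elevation h and root r with h + r = Δ.
Airy balance ρ_c h = (ρ_m − ρ_c) r gives r = h ρ_c/(ρ_m − ρ_c), so h (1 + ρ_c/(ρ_m − ρ_c)) = Δ, i.e. h = Δ (ρ_m − ρ_c)/ρ_m.
h = 26.6 km × 680/3340 = 5.42 km.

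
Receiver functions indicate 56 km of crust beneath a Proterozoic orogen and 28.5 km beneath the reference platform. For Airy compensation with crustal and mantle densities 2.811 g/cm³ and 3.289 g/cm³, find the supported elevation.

4 km

Excess crust Δ = 56 km − 28.5 km = 27.5 km, split between elevation h and root r with h + r = Δ.
Airy balance ρ_c h = (ρ_m − ρ_c) r gives r = h ρ_c/(ρ_m − ρ_c), so h (1 + ρ_c/(ρ_m − ρ_c)) = Δ, i.e. h = Δ (ρ_m − ρ_c)/ρ_m.
h = 27.5 km × 0.478/3.289 = 4 km.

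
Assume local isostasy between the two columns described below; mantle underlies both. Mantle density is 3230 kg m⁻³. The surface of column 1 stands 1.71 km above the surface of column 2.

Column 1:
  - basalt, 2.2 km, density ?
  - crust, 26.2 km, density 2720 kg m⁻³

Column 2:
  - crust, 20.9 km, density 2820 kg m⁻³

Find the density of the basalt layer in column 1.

Take the compensation level at the base of the deeper column (depth z_c below the surface of column 1) and equate Σ ρ_i t_i down to z_c; mantle fills any gap and the z_c terms cancel.
Column 1: 2.2×ρ + 26.2×2720 + (z_c − 28.4)×3230
Column 2: 1.71×0 + 20.9×2820 + (z_c − 1.71 − 20.9)×3230
The z_c×3230 term appears on both sides and cancels. Collect the known terms of each column as K = Σ(ρt)_known − 3230 × (depth of known layers): K_1 = 71264 − 3230×28.4 = −20468; K_2 = 58938 − 3230×(1.71 + 20.9) = −14092.3.
Balance: K_1 + 2.2×ρ = K_2, so ρ = (K_2 − K_1)/2.2 = 6375.7/2.2 = 2900 kg m⁻³.

2900 kg m⁻³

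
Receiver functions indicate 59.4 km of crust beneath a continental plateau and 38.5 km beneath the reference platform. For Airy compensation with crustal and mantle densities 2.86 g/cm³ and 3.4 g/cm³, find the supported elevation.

Excess crust Δ = 59.4 km − 38.5 km = 20.9 km, split between elevation h and root r with h + r = Δ.
Airy balance ρ_c h = (ρ_m − ρ_c) r gives r = h ρ_c/(ρ_m − ρ_c), so h (1 + ρ_c/(ρ_m − ρ_c)) = Δ, i.e. h = Δ (ρ_m − ρ_c)/ρ_m.
h = 20.9 km × 0.54/3.4 = 3.32 km.

3.32 km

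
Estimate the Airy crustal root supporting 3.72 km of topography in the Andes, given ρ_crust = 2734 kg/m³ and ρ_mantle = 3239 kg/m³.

20.1 km

Isostatic balance requires: the weight of the topography is balanced by the buoyancy of the root, ρ_c h = (ρ_m − ρ_c) r.
r = h · ρ_c / (ρ_m − ρ_c) = 3.72 km × 2734 / (3239 − 2734) = 20.1 km.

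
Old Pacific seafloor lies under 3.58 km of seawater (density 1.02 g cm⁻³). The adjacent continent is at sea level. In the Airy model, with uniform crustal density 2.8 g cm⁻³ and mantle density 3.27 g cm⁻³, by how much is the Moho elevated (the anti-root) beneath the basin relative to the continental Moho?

13.6 km

Equating mass per unit area of the two columns: replacing crust with seawater at the top is compensated by replacing crust with mantle at the base: d (ρ_c − ρ_w) = a (ρ_m − ρ_c).
a = d (ρ_c − ρ_w)/(ρ_m − ρ_c) = 3.58 km × 1.78/0.47 = 13.6 km.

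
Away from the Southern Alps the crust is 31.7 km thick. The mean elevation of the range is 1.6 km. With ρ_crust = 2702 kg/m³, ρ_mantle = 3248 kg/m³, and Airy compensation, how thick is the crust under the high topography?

41.2 km

Root depth r = h ρ_c / (ρ_m − ρ_c) = 1.6 km × 2702 / 546 = 7.918 km.
Total thickness = T + h + r = 31.7 km + 1.6 km + 7.918 km = 41.2 km.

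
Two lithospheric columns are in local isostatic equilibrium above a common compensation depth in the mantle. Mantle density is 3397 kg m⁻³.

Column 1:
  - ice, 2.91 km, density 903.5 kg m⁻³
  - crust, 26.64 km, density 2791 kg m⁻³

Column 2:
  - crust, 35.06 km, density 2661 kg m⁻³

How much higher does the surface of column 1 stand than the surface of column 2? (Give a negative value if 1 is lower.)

For any compensation level in the mantle, the mantle terms cancel and isostasy reduces to e = (Σt_1 − Σt_2) − (Σ(ρt)_1 − Σ(ρt)_2) / ρ_m.
Σt_1 = 29.55 km; Σt_2 = 35.06 km; Σ(ρt)_1 = 76981.425; Σ(ρt)_2 = 93294.66 (in km·kg m⁻³).
e = (29.55 − 35.06) − (76981.425 − 93294.66) / 3397 = −0.708 km.

−0.708 km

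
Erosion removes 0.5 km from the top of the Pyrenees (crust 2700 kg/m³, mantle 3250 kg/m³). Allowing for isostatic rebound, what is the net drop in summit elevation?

Rebound u = e ρ_c/ρ_m = 0.5 km × 2700/3250 = 0.4154 km.
Net surface drop = e − u = 0.5 km − 0.4154 km = e (ρ_m − ρ_c)/ρ_m = 0.0846 km.

0.0846 km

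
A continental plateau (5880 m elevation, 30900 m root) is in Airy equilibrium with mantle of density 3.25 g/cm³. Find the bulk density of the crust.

2.73 g/cm³

ρ_c h = (ρ_m − ρ_c) r → ρ_c (h + r) = ρ_m r → ρ_c = ρ_m r / (h + r).
ρ_c = 3.25 × 30900 m / (5880 m + 30900 m) = 2.73 g/cm³.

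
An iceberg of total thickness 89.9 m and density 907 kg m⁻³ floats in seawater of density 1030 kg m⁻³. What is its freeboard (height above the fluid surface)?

Floating equilibrium: submerged depth d = t ρ_obj/ρ_fluid = 89.9 m × 907/1030 = 79.16 m.
Freeboard = t − d = 89.9 m − 79.16 m = 10.7 m.

10.7 m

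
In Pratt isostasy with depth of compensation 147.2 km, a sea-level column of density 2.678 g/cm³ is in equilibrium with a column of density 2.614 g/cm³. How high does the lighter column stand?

ρ_ref D = ρ (D + h) → h = D (ρ_ref − ρ)/ρ.
h = 147.2 km × (2.678 − 2.614)/2.614 = 3.6 km.

3.6 km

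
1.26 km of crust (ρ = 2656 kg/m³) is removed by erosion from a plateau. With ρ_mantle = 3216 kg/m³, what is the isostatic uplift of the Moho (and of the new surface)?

Unloading: uplift u = e ρ_c/ρ_m = 1.26 km × 2656/3216 = 1.04 km.

1.04 km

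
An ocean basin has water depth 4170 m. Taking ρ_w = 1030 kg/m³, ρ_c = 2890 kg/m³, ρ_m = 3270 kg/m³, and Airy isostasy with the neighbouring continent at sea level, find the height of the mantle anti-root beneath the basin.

Isostatic balance requires: replacing crust with seawater at the top is compensated by replacing crust with mantle at the base: d (ρ_c − ρ_w) = a (ρ_m − ρ_c).
a = d (ρ_c − ρ_w)/(ρ_m − ρ_c) = 4170 m × 1860/380 = 20400 m.

20400 m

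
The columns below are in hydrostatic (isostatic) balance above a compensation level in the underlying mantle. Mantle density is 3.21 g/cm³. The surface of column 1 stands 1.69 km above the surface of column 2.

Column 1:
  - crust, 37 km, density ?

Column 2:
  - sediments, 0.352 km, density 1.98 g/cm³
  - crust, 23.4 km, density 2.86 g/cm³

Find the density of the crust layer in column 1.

Take the compensation level at the base of the deeper column (depth z_c below the surface of column 1) and equate Σ ρ_i t_i down to z_c; mantle fills any gap and the z_c terms cancel.
Column 1: 37×ρ + (z_c − 37)×3.21
Column 2: 1.69×0 + 0.352×1.98 + 23.4×2.86 + (z_c − 1.69 − 23.752)×3.21
The z_c×3.21 term appears on both sides and cancels. Collect the known terms of each column as K = Σ(ρt)_known − 3.21 × (depth of known layers): K_1 = 0 − 3.21×37 = −118.77; K_2 = 67.62096 − 3.21×(1.69 + 23.752) = −14.04786.
Balance: K_1 + 37×ρ = K_2, so ρ = (K_2 − K_1)/37 = 104.722/37 = 2.83 g/cm³.

2.83 g/cm³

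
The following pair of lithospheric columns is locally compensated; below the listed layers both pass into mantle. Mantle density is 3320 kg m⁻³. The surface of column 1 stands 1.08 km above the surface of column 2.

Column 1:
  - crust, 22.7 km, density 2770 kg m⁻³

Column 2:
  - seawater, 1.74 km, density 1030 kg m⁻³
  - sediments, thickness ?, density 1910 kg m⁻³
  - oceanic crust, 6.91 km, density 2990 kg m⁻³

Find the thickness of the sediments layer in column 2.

1.87 km

Take the compensation level at the base of the deeper column (depth z_c below the surface of column 1) and equate Σ ρ_i t_i down to z_c; mantle fills any gap and the z_c terms cancel.
Column 1: 22.7×2770 + (z_c − 22.7)×3320
Column 2: 1.08×0 + 1.74×1030 + x×1910 + 6.91×2990 + (z_c − 1.08 − 8.65 − x)×3320
The z_c×3320 term appears on both sides and cancels. Collect the known terms of each column as K = Σ(ρt)_known − 3320 × (depth of known layers): K_1 = 62879 − 3320×22.7 = −12485; K_2 = 22453.1 − 3320×(1.08 + 8.65) = −9850.5.
Balance: K_1 = K_2 − x×(3320 − 1910), so x = (K_2 − K_1)/(3320 − 1910) = 2634.5/1410 = 1.87 km.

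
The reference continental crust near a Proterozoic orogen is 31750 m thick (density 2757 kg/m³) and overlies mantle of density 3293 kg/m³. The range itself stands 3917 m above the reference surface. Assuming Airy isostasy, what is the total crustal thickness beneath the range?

Root depth r = h ρ_c / (ρ_m − ρ_c) = 3917 m × 2757 / 536 = 20150 m.
Total thickness = T + h + r = 31750 m + 3917 m + 20150 m = 55800 m.

55800 m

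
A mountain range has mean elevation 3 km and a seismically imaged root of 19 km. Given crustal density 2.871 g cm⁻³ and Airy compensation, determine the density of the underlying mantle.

3.32 g cm⁻³

Airy balance: ρ_c h = (ρ_m − ρ_c) r → ρ_m = ρ_c (1 + h/r).
ρ_m = 2.871 × (1 + 3 km/19 km) = 3.32 g cm⁻³.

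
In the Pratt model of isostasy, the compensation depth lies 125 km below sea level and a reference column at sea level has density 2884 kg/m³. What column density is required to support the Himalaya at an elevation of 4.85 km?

Pratt balance: ρ_ref D = ρ (D + h).
ρ = ρ_ref D/(D + h) = 2884 × 125 km/(125 km + 4.85 km) = 2780 kg/m³.

2780 kg/m³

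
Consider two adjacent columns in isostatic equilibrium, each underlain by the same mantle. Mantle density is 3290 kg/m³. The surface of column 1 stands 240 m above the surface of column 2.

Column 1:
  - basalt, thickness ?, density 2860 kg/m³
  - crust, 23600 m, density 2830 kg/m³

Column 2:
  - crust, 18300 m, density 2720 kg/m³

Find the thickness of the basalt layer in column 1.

848 m

Take the compensation level at the base of the deeper column (depth z_c below the surface of column 1) and equate Σ ρ_i t_i down to z_c; mantle fills any gap and the z_c terms cancel.
Column 1: x×2860 + 23600×2830 + (z_c − 23600 − x)×3290
Column 2: 240×0 + 18300×2720 + (z_c − 240 − 18300)×3290
The z_c×3290 term appears on both sides and cancels. Collect the known terms of each column as K = Σ(ρt)_known − 3290 × (depth of known layers): K_1 = 66788000 − 3290×23600 = −10856000; K_2 = 49776000 − 3290×(240 + 18300) = −11220600.
Balance: K_1 − x×(3290 − 2860) = K_2, so x = (K_1 − K_2)/(3290 − 2860) = 364600/430 = 848 m.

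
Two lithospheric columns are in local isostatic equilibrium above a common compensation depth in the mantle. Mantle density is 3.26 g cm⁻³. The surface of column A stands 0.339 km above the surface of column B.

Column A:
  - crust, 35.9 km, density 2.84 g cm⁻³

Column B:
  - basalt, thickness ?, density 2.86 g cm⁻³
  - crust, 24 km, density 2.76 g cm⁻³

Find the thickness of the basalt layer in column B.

4.93 km

Take the compensation level at the base of the deeper column (depth z_c below the surface of column A) and equate Σ ρ_i t_i down to z_c; mantle fills any gap and the z_c terms cancel.
Column A: 35.9×2.84 + (z_c − 35.9)×3.26
Column B: 0.339×0 + x×2.86 + 24×2.76 + (z_c − 0.339 − 24 − x)×3.26
The z_c×3.26 term appears on both sides and cancels. Collect the known terms of each column as K = Σ(ρt)_known − 3.26 × (depth of known layers): K_A = 101.956 − 3.26×35.9 = −15.078; K_B = 66.24 − 3.26×(0.339 + 24) = −13.10514.
Balance: K_A = K_B − x×(3.26 − 2.86), so x = (K_B − K_A)/(3.26 − 2.86) = 1.97286/0.4 = 4.93 km.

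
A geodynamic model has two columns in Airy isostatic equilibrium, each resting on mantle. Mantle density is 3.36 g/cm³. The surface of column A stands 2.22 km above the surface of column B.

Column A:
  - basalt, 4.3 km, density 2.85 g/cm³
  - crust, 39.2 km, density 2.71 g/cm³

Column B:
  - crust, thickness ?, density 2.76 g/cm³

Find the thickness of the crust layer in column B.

Take the compensation level at the base of the deeper column (depth z_c below the surface of column A) and equate Σ ρ_i t_i down to z_c; mantle fills any gap and the z_c terms cancel.
Column A: 4.3×2.85 + 39.2×2.71 + (z_c − 43.5)×3.36
Column B: 2.22×0 + x×2.76 + (z_c − 2.22 − 0 − x)×3.36
The z_c×3.36 term appears on both sides and cancels. Collect the known terms of each column as K = Σ(ρt)_known − 3.36 × (depth of known layers): K_A = 118.487 − 3.36×43.5 = −27.673; K_B = 0 − 3.36×(2.22 + 0) = −7.4592.
Balance: K_A = K_B − x×(3.36 − 2.76), so x = (K_B − K_A)/(3.36 − 2.76) = 20.2138/0.6 = 33.7 km.

33.7 km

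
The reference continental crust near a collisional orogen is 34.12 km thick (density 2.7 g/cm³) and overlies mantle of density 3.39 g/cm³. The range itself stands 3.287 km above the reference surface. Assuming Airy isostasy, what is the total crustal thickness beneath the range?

50.3 km

Root depth r = h ρ_c / (ρ_m − ρ_c) = 3.287 km × 2.7 / 0.69 = 12.86 km.
Total thickness = T + h + r = 34.12 km + 3.287 km + 12.86 km = 50.3 km.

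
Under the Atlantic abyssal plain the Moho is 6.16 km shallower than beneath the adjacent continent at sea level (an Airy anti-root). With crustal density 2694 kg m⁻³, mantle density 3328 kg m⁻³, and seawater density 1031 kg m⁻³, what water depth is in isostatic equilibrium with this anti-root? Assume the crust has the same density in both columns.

2.35 km

Replacing a thickness d of crust by seawater at the top must be balanced by replacing crust with mantle at the base: d (ρ_c − ρ_w) = a (ρ_m − ρ_c).
d = a (ρ_m − ρ_c)/(ρ_c − ρ_w) = 6.16 km × 634/1663 = 2.35 km.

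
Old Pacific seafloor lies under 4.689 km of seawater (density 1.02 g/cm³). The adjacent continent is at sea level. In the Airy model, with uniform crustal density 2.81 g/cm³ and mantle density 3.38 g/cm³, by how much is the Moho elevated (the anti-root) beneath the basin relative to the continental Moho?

14.7 km

In Airy isostatic equilibrium: replacing crust with seawater at the top is compensated by replacing crust with mantle at the base: d (ρ_c − ρ_w) = a (ρ_m − ρ_c).
a = d (ρ_c − ρ_w)/(ρ_m − ρ_c) = 4.689 km × 1.79/0.57 = 14.7 km.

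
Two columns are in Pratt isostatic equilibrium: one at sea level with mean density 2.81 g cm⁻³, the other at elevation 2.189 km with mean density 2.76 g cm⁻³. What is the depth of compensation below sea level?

ρ_ref D = ρ (D + h) → D (ρ_ref − ρ) = ρ h.
D = ρ h/(ρ_ref − ρ) = 2.76 × 2.189 km/(2.81 − 2.76) = 121 km.

121 km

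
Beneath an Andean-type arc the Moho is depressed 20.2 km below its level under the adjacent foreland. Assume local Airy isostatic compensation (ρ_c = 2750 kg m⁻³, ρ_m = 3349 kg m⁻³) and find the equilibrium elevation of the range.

In Airy isostatic equilibrium: ρ_c h = (ρ_m − ρ_c) r.
h = r (ρ_m − ρ_c) / ρ_c = 20.2 km × (3349 − 2750) / 2750 = 4.4 km.

4.4 km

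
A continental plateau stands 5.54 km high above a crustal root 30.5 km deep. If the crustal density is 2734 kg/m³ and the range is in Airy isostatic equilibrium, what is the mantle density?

Airy balance: ρ_c h = (ρ_m − ρ_c) r → ρ_m = ρ_c (1 + h/r).
ρ_m = 2734 × (1 + 5.54 km/30.5 km) = 3230 kg/m³.

3230 kg/m³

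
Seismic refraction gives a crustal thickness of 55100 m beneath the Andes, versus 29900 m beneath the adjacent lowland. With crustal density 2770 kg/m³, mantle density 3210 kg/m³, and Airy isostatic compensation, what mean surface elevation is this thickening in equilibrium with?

3450 m

Excess crust Δ = 55100 m − 29900 m = 25200 m, split between elevation h and root r with h + r = Δ.
Airy balance ρ_c h = (ρ_m − ρ_c) r gives r = h ρ_c/(ρ_m − ρ_c), so h (1 + ρ_c/(ρ_m − ρ_c)) = Δ, i.e. h = Δ (ρ_m − ρ_c)/ρ_m.
h = 25200 m × 440/3210 = 3450 m.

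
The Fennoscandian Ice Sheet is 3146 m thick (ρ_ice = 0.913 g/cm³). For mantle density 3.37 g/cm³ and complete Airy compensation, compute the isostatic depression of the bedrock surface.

Isostatic balance requires: the ice load ρ_ice t is balanced by mantle displaced below, ρ_m s.
s = t ρ_ice / ρ_m = 3146 m × 0.913/3.37 = 852 m.

852 m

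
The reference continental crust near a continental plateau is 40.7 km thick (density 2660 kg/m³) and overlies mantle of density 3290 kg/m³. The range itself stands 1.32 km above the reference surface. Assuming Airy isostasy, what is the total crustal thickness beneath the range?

Root depth r = h ρ_c / (ρ_m − ρ_c) = 1.32 km × 2660 / 630 = 5.573 km.
Total thickness = T + h + r = 40.7 km + 1.32 km + 5.573 km = 47.6 km.

47.6 km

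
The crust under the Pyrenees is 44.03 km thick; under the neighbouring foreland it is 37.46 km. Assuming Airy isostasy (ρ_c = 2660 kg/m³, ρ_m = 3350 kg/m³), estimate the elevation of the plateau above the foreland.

1.35 km

Excess crust Δ = 44.03 km − 37.46 km = 6.57 km, split between elevation h and root r with h + r = Δ.
Airy balance ρ_c h = (ρ_m − ρ_c) r gives r = h ρ_c/(ρ_m − ρ_c), so h (1 + ρ_c/(ρ_m − ρ_c)) = Δ, i.e. h = Δ (ρ_m − ρ_c)/ρ_m.
h = 6.57 km × 690/3350 = 1.35 km.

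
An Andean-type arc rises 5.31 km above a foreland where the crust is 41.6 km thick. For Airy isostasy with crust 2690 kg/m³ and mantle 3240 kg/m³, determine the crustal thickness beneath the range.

72.9 km

Root depth r = h ρ_c / (ρ_m − ρ_c) = 5.31 km × 2690 / 550 = 25.97 km.
Total thickness = T + h + r = 41.6 km + 5.31 km + 25.97 km = 72.9 km.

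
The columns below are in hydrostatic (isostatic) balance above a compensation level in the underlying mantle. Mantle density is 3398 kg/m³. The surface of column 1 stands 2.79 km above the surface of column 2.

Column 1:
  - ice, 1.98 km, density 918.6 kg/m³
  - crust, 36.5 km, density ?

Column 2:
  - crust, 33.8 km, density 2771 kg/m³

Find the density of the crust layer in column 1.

Take the compensation level at the base of the deeper column (depth z_c below the surface of column 1) and equate Σ ρ_i t_i down to z_c; mantle fills any gap and the z_c terms cancel.
Column 1: 1.98×918.6 + 36.5×ρ + (z_c − 38.48)×3398
Column 2: 2.79×0 + 33.8×2771 + (z_c − 2.79 − 33.8)×3398
The z_c×3398 term appears on both sides and cancels. Collect the known terms of each column as K = Σ(ρt)_known − 3398 × (depth of known layers): K_1 = 1818.828 − 3398×38.48 = −128936.212; K_2 = 93659.8 − 3398×(2.79 + 33.8) = −30673.02.
Balance: K_1 + 36.5×ρ = K_2, so ρ = (K_2 − K_1)/36.5 = 98263.2/36.5 = 2690 kg/m³.

2690 kg/m³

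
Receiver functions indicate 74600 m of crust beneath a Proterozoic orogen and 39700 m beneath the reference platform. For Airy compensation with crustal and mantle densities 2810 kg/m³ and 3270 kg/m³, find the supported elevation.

Excess crust Δ = 74600 m − 39700 m = 34900 m, split between elevation h and root r with h + r = Δ.
Airy balance ρ_c h = (ρ_m − ρ_c) r gives r = h ρ_c/(ρ_m − ρ_c), so h (1 + ρ_c/(ρ_m − ρ_c)) = Δ, i.e. h = Δ (ρ_m − ρ_c)/ρ_m.
h = 34900 m × 460/3270 = 4910 m.

4910 m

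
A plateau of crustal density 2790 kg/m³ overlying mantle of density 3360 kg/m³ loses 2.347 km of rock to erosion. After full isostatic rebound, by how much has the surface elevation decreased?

Rebound u = e ρ_c/ρ_m = 2.347 km × 2790/3360 = 1.949 km.
Net surface drop = e − u = 2.347 km − 1.949 km = e (ρ_m − ρ_c)/ρ_m = 0.398 km.

0.398 km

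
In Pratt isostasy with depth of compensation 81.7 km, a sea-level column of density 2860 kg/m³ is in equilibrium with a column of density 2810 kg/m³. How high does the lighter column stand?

1.45 km

ρ_ref D = ρ (D + h) → h = D (ρ_ref − ρ)/ρ.
h = 81.7 km × (2860 − 2810)/2810 = 1.45 km.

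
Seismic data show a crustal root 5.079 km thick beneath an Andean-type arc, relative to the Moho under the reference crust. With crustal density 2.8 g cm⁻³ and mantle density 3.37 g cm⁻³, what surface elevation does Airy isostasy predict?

In Airy isostatic equilibrium: ρ_c h = (ρ_m − ρ_c) r.
h = r (ρ_m − ρ_c) / ρ_c = 5.079 km × (3.37 − 2.8) / 2.8 = 1.03 km.

1.03 km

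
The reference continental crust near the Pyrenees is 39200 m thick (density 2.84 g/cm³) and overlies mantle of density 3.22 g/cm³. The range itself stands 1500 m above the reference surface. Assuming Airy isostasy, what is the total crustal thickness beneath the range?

51900 m

Root depth r = h ρ_c / (ρ_m − ρ_c) = 1500 m × 2.84 / 0.38 = 11210 m.
Total thickness = T + h + r = 39200 m + 1500 m + 11210 m = 51900 m.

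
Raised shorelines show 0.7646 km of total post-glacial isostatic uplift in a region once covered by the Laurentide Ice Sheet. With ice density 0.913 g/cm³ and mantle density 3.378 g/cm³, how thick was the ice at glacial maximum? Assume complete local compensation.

u = t ρ_ice/ρ_m → t = u ρ_m/ρ_ice = 0.7646 km × 3.378/0.913 = 2.83 km.

2.83 km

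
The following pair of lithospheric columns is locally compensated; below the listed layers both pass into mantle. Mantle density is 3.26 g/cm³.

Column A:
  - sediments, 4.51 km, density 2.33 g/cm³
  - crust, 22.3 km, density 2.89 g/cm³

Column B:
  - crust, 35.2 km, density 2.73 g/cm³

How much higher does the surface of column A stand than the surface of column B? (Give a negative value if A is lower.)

−1.91 km

For any compensation level in the mantle, the mantle terms cancel and isostasy reduces to e = (Σt_A − Σt_B) − (Σ(ρt)_A − Σ(ρt)_B) / ρ_m.
Σt_A = 26.81 km; Σt_B = 35.2 km; Σ(ρt)_A = 74.9553; Σ(ρt)_B = 96.096 (in km·g/cm³).
e = (26.81 − 35.2) − (74.9553 − 96.096) / 3.26 = −1.91 km.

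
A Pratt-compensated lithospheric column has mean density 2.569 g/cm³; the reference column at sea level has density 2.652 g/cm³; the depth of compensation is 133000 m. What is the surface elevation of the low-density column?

ρ_ref D = ρ (D + h) → h = D (ρ_ref − ρ)/ρ.
h = 133000 m × (2.652 − 2.569)/2.569 = 4300 m.

4300 m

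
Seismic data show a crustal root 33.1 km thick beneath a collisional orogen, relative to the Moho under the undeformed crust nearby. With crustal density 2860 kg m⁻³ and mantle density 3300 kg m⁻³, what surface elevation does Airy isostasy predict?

In Airy isostatic equilibrium: ρ_c h = (ρ_m − ρ_c) r.
h = r (ρ_m − ρ_c) / ρ_c = 33.1 km × (3300 − 2860) / 2860 = 5.09 km.

5.09 km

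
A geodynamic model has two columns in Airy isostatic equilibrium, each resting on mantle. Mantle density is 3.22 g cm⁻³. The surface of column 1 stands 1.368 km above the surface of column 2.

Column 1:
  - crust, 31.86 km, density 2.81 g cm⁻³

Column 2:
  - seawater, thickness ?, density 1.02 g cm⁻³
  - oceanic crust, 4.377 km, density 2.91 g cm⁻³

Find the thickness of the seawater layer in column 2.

Take the compensation level at the base of the deeper column (depth z_c below the surface of column 1) and equate Σ ρ_i t_i down to z_c; mantle fills any gap and the z_c terms cancel.
Column 1: 31.86×2.81 + (z_c − 31.86)×3.22
Column 2: 1.368×0 + x×1.02 + 4.377×2.91 + (z_c − 1.368 − 4.377 − x)×3.22
The z_c×3.22 term appears on both sides and cancels. Collect the known terms of each column as K = Σ(ρt)_known − 3.22 × (depth of known layers): K_1 = 89.5266 − 3.22×31.86 = −13.0626; K_2 = 12.73707 − 3.22×(1.368 + 4.377) = −5.76183.
Balance: K_1 = K_2 − x×(3.22 − 1.02), so x = (K_2 − K_1)/(3.22 − 1.02) = 7.30077/2.2 = 3.32 km.

3.32 km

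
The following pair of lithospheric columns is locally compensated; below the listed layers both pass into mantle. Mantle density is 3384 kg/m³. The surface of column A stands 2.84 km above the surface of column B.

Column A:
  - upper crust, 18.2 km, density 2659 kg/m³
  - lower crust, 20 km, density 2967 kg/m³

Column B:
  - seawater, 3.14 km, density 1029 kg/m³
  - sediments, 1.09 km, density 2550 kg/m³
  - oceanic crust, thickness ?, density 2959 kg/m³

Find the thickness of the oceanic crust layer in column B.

8.52 km

Take the compensation level at the base of the deeper column (depth z_c below the surface of column A) and equate Σ ρ_i t_i down to z_c; mantle fills any gap and the z_c terms cancel.
Column A: 18.2×2659 + 20×2967 + (z_c − 38.2)×3384
Column B: 2.84×0 + 3.14×1029 + 1.09×2550 + x×2959 + (z_c − 2.84 − 4.23 − x)×3384
The z_c×3384 term appears on both sides and cancels. Collect the known terms of each column as K = Σ(ρt)_known − 3384 × (depth of known layers): K_A = 107733.8 − 3384×38.2 = −21535; K_B = 6010.56 − 3384×(2.84 + 4.23) = −17914.32.
Balance: K_A = K_B − x×(3384 − 2959), so x = (K_B − K_A)/(3384 − 2959) = 3620.68/425 = 8.52 km.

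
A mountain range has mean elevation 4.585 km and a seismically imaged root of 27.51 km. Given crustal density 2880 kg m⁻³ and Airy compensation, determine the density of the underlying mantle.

Airy balance: ρ_c h = (ρ_m − ρ_c) r → ρ_m = ρ_c (1 + h/r).
ρ_m = 2880 × (1 + 4.585 km/27.51 km) = 3360 kg m⁻³.

3360 kg m⁻³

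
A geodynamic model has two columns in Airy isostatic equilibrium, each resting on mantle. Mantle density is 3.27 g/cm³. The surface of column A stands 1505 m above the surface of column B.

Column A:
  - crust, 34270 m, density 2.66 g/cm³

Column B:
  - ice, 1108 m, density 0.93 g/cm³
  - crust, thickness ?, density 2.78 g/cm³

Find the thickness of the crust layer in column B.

Take the compensation level at the base of the deeper column (depth z_c below the surface of column A) and equate Σ ρ_i t_i down to z_c; mantle fills any gap and the z_c terms cancel.
Column A: 34270×2.66 + (z_c − 34270)×3.27
Column B: 1505×0 + 1108×0.93 + x×2.78 + (z_c − 1505 − 1108 − x)×3.27
The z_c×3.27 term appears on both sides and cancels. Collect the known terms of each column as K = Σ(ρt)_known − 3.27 × (depth of known layers): K_A = 91158.2 − 3.27×34270 = −20904.7; K_B = 1030.44 − 3.27×(1505 + 1108) = −7514.07.
Balance: K_A = K_B − x×(3.27 − 2.78), so x = (K_B − K_A)/(3.27 − 2.78) = 13390.6/0.49 = 27300 m.

27300 m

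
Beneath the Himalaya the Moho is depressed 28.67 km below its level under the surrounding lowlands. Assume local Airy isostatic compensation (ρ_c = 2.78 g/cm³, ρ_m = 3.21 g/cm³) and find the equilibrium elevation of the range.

Equating mass per unit area of the two columns: ρ_c h = (ρ_m − ρ_c) r.
h = r (ρ_m − ρ_c) / ρ_c = 28.67 km × (3.21 − 2.78) / 2.78 = 4.43 km.

4.43 km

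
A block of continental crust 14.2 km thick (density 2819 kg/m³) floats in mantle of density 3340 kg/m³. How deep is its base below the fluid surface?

12 km

Draft d = t ρ_obj/ρ_fluid = 14.2 km × 2819/3340 = 12 km.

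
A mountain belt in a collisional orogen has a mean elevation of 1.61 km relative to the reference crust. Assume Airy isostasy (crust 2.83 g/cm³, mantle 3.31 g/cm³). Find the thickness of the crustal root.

9.49 km

By Archimedes' principle applied to the lithosphere: the weight of the topography is balanced by the buoyancy of the root, ρ_c h = (ρ_m − ρ_c) r.
r = h · ρ_c / (ρ_m − ρ_c) = 1.61 km × 2.83 / (3.31 − 2.83) = 9.49 km.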